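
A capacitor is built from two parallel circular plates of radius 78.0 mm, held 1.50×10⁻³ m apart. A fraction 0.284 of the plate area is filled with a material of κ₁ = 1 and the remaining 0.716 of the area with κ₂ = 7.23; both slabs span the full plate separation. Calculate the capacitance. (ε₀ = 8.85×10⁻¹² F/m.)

0.616 nF

A = π(78.0 mm)² = 1.91×10⁻² m².
Side-by-side slabs ⇒ two capacitors in parallel, each spanning the full gap.
C₁ = κ₁ε₀A₁/d = 1.00 × 8.85×10⁻¹² × 5.43×10⁻³ / 1.50×10⁻³ = 3.20×10⁻¹¹ F.
C₂ = κ₂ε₀A₂/d = 7.23 × 8.85×10⁻¹² × 1.37×10⁻² / 1.50×10⁻³ = 5.84×10⁻¹⁰ F.
C = C₁ + C₂ = 6.16×10⁻¹⁰ F.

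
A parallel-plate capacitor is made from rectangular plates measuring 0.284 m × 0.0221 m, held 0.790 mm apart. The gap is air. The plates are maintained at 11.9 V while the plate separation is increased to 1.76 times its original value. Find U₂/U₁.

U₂/U₁ ≈ 0.568

Battery connected ⇒ V is held fixed.
C₂ = 0.568 C₁ and U = ½CV², so U₂/U₁ = C₂/C₁ = 0.568.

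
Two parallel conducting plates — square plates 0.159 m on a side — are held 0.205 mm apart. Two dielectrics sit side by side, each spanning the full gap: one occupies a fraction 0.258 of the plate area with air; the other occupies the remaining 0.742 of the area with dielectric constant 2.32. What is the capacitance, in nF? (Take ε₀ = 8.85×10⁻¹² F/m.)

2.16 nF

A = (0.159 m)² = 2.53×10⁻² m².
Side-by-side slabs ⇒ two capacitors in parallel, each spanning the full gap.
C₁ = κ₁ε₀A₁/d = 1.00 × 8.85×10⁻¹² × 6.52×10⁻³ / 2.05×10⁻⁴ = 2.82×10⁻¹⁰ F.
C₂ = κ₂ε₀A₂/d = 2.32 × 8.85×10⁻¹² × 1.88×10⁻² / 2.05×10⁻⁴ = 1.88×10⁻⁹ F.
C = C₁ + C₂ = 2.16×10⁻⁹ F.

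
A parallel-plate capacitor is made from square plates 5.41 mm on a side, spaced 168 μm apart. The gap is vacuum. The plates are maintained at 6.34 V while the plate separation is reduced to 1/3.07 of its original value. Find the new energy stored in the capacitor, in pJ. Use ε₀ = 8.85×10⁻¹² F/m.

A = (5.41 mm)² = 2.93×10⁻⁵ m².
Initially C₁ = ε₀A/d = 8.85×10⁻¹² × 2.93×10⁻⁵ / 1.68×10⁻⁴ = 1.54×10⁻¹² F.
U₁ = 3.10×10⁻¹¹ J.
Battery connected ⇒ V is held fixed. C₂ = 3.07 C₁ and U = ½CV², so U₂/U₁ = C₂/C₁ = 3.07.
U₂ = 3.07 × 3.10×10⁻¹¹ = 9.51×10⁻¹¹ J.

95.1 pJ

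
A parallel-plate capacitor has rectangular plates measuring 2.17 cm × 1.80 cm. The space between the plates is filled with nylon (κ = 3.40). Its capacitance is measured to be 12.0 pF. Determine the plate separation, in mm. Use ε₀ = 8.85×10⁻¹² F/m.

A = 2.17 × 1.80 cm² = 3.91×10⁻⁴ m².
d = κε₀A/C = 3.40 × 8.85×10⁻¹² × 3.91×10⁻⁴ / 1.20×10⁻¹¹ = 9.79×10⁻⁴ m.

d ≈ 0.979 mm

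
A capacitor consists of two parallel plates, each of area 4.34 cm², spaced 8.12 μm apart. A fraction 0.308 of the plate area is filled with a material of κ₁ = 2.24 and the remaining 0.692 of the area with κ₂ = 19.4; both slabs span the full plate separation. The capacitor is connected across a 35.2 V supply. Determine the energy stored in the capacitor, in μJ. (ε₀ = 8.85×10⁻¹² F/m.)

4.14 μJ

A = 4.34 cm² = 4.34×10⁻⁴ m².
Side-by-side slabs ⇒ two capacitors in parallel, each spanning the full gap.
C₁ = κ₁ε₀A₁/d = 2.24 × 8.85×10⁻¹² × 1.34×10⁻⁴ / 8.12×10⁻⁶ = 3.26×10⁻¹⁰ F.
C₂ = κ₂ε₀A₂/d = 19.4 × 8.85×10⁻¹² × 3.00×10⁻⁴ / 8.12×10⁻⁶ = 6.35×10⁻⁹ F.
C = C₁ + C₂ = 6.68×10⁻⁹ F.
U = ½CV² = ½ × 6.68×10⁻⁹ × (35.2)² = 4.14×10⁻⁶ J.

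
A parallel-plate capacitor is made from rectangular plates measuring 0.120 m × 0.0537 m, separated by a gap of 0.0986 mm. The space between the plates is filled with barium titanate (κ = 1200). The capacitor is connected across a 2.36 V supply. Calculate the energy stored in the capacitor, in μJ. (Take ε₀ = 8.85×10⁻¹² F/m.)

1.93 μJ

A = 0.120 × 0.0537 m² = 6.44×10⁻³ m².
C = κε₀A/d = 1200 × 8.85×10⁻¹² × 6.44×10⁻³ / 9.86×10⁻⁵ = 6.94×10⁻⁷ F.
U = ½CV² = ½ × 6.94×10⁻⁷ × (2.36)² = 1.93×10⁻⁶ J.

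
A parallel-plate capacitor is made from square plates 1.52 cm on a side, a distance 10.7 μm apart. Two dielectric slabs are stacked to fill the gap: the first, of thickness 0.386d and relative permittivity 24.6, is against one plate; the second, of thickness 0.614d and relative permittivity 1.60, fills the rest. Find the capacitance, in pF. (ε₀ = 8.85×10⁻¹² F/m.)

478 pF

A = (1.52 cm)² = 2.31×10⁻⁴ m².
Stacked slabs ⇒ two capacitors in series, each with the full plate area.
C₁ = κ₁ε₀A/d₁ = 24.6 × 8.85×10⁻¹² × 2.31×10⁻⁴ / 4.13×10⁻⁶ = 1.22×10⁻⁸ F.
C₂ = κ₂ε₀A/d₂ = 1.60 × 8.85×10⁻¹² × 2.31×10⁻⁴ / 6.57×10⁻⁶ = 4.98×10⁻¹⁰ F.
C = (1/C₁ + 1/C₂)⁻¹ = 4.78×10⁻¹⁰ F.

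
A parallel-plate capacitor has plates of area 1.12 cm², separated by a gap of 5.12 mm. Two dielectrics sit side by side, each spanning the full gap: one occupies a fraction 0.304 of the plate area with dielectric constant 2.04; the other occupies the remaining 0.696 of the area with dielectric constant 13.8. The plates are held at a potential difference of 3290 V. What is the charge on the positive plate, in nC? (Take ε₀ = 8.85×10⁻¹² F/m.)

A = 1.12 cm² = 1.12×10⁻⁴ m².
Side-by-side slabs ⇒ two capacitors in parallel, each spanning the full gap.
C₁ = κ₁ε₀A₁/d = 2.04 × 8.85×10⁻¹² × 3.40×10⁻⁵ / 5.12×10⁻³ = 1.20×10⁻¹³ F.
C₂ = κ₂ε₀A₂/d = 13.8 × 8.85×10⁻¹² × 7.80×10⁻⁵ / 5.12×10⁻³ = 1.86×10⁻¹² F.
C = C₁ + C₂ = 1.98×10⁻¹² F.
Q = CV = 1.98×10⁻¹² × 3290 = 6.51×10⁻⁹ C.

Q ≈ 6.51 nC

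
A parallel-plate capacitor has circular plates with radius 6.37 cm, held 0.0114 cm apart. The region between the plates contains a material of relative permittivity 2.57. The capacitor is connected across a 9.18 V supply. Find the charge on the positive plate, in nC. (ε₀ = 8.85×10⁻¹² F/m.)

A = π(6.37 cm)² = 1.27×10⁻² m².
C = κε₀A/d = 2.57 × 8.85×10⁻¹² × 1.27×10⁻² / 1.14×10⁻⁴ = 2.54×10⁻⁹ F.
Q = CV = 2.54×10⁻⁹ × 9.18 = 2.33×10⁻⁸ C.

Q ≈ 23.3 nC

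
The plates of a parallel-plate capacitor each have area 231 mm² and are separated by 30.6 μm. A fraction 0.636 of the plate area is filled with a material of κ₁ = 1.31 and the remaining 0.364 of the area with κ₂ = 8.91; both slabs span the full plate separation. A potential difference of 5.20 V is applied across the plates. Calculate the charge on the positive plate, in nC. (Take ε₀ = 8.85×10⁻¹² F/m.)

A = 231 mm² = 2.31×10⁻⁴ m².
Side-by-side slabs ⇒ two capacitors in parallel, each spanning the full gap.
C₁ = κ₁ε₀A₁/d = 1.31 × 8.85×10⁻¹² × 1.47×10⁻⁴ / 3.06×10⁻⁵ = 5.57×10⁻¹¹ F.
C₂ = κ₂ε₀A₂/d = 8.91 × 8.85×10⁻¹² × 8.41×10⁻⁵ / 3.06×10⁻⁵ = 2.17×10⁻¹⁰ F.
C = C₁ + C₂ = 2.72×10⁻¹⁰ F.
Q = CV = 2.72×10⁻¹⁰ × 5.20 = 1.42×10⁻⁹ C.

1.42 nC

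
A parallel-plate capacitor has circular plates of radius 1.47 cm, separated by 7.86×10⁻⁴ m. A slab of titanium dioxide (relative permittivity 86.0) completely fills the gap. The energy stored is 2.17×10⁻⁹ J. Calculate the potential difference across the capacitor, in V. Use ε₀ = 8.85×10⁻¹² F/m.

A = π(1.47 cm)² = 6.79×10⁻⁴ m².
C = κε₀A/d = 86.0 × 8.85×10⁻¹² × 6.79×10⁻⁴ / 7.86×10⁻⁴ = 6.57×10⁻¹⁰ F.
V = √(2U/C) = √(2 × 2.17×10⁻⁹ / 6.57×10⁻¹⁰) = 2.57 V.

V ≈ 2.57 V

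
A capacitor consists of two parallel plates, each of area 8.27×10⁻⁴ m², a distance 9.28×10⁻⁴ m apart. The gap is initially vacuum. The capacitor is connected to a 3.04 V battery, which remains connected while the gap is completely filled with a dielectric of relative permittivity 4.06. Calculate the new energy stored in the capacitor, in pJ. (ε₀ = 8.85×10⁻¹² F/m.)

U ≈ 148 pJ

Initially C₁ = ε₀A/d = 8.85×10⁻¹² × 8.27×10⁻⁴ / 9.28×10⁻⁴ = 7.89×10⁻¹² F.
U₁ = 3.64×10⁻¹¹ J.
Battery connected ⇒ V is held fixed. C₂ = 4.06 C₁ and U = ½CV², so U₂/U₁ = C₂/C₁ = 4.06.
U₂ = 4.06 × 3.64×10⁻¹¹ = 1.48×10⁻¹⁰ J.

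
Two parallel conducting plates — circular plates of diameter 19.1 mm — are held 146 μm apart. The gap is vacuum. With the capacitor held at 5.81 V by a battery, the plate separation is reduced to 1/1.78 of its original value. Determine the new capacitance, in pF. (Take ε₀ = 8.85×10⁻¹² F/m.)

A = π(19.1/2 mm)² = 2.87×10⁻⁴ m².
Initially C₁ = ε₀A/d = 8.85×10⁻¹² × 2.87×10⁻⁴ / 1.46×10⁻⁴ = 1.74×10⁻¹¹ F.
C = ε₀A/d scales as 1/d, so C₂/C₁ = d₁/d₂ = 1.78.
C₂ = 1.78 × 1.74×10⁻¹¹ = 3.09×10⁻¹¹ F.

C ≈ 30.9 pF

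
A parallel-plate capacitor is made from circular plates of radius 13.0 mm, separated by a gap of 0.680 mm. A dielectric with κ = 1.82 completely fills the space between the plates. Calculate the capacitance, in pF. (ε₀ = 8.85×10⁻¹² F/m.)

A = π(13.0 mm)² = 5.31×10⁻⁴ m².
C = κε₀A/d = 1.82 × 8.85×10⁻¹² × 5.31×10⁻⁴ / 6.80×10⁻⁴ = 1.26×10⁻¹¹ F.

C ≈ 12.6 pF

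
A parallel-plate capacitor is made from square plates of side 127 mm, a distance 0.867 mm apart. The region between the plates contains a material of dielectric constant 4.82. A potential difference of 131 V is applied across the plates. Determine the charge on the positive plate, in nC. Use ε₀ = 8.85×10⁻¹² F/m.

Q ≈ 104 nC

A = (127 mm)² = 1.61×10⁻² m².
C = κε₀A/d = 4.82 × 8.85×10⁻¹² × 1.61×10⁻² / 8.67×10⁻⁴ = 7.94×10⁻¹⁰ F.
Q = CV = 7.94×10⁻¹⁰ × 131 = 1.04×10⁻⁷ C.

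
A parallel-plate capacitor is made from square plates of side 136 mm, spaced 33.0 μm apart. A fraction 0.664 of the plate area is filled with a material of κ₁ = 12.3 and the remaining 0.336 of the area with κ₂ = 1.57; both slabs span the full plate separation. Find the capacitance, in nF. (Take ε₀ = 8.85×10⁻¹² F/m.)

A = (136 mm)² = 1.85×10⁻² m².
Side-by-side slabs ⇒ two capacitors in parallel, each spanning the full gap.
C₁ = κ₁ε₀A₁/d = 12.3 × 8.85×10⁻¹² × 1.23×10⁻² / 3.30×10⁻⁵ = 4.05×10⁻⁸ F.
C₂ = κ₂ε₀A₂/d = 1.57 × 8.85×10⁻¹² × 6.21×10⁻³ / 3.30×10⁻⁵ = 2.62×10⁻⁹ F.
C = C₁ + C₂ = 4.31×10⁻⁸ F.

43.1 nF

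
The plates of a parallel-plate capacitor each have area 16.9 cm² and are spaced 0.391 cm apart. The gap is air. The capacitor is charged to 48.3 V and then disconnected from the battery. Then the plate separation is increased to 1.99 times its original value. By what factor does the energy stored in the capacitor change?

Isolated ⇒ Q is held fixed.
C₂ = 0.503 C₁ and U = Q²/(2C), so U₂/U₁ = C₁/C₂ = 1.99.

1.99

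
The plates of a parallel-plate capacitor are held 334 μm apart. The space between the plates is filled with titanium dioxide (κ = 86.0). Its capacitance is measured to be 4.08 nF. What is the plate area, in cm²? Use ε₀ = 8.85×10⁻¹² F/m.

17.9 cm²

A = Cd/(κε₀) = 4.08×10⁻⁹ × 3.34×10⁻⁴ / (86.0 × 8.85×10⁻¹²) = 1.79×10⁻³ m².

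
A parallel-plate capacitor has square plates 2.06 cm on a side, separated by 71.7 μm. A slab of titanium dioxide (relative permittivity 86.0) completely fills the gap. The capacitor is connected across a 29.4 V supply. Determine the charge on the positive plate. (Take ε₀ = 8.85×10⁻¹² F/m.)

Q ≈ 132 nC

A = (2.06 cm)² = 4.24×10⁻⁴ m².
C = κε₀A/d = 86.0 × 8.85×10⁻¹² × 4.24×10⁻⁴ / 7.17×10⁻⁵ = 4.50×10⁻⁹ F.
Q = CV = 4.50×10⁻⁹ × 29.4 = 1.32×10⁻⁷ C.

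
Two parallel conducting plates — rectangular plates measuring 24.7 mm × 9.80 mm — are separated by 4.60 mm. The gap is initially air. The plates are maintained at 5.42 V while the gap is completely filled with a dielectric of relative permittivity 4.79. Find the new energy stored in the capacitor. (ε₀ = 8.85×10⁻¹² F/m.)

U ≈ 32.8 pJ

A = 24.7 × 9.80 mm² = 2.42×10⁻⁴ m².
Initially C₁ = ε₀A/d = 8.85×10⁻¹² × 2.42×10⁻⁴ / 4.60×10⁻³ = 4.66×10⁻¹³ F.
U₁ = 6.84×10⁻¹² J.
Battery connected ⇒ V is held fixed. C₂ = 4.79 C₁ and U = ½CV², so U₂/U₁ = C₂/C₁ = 4.79.
U₂ = 4.79 × 6.84×10⁻¹² = 3.28×10⁻¹¹ J.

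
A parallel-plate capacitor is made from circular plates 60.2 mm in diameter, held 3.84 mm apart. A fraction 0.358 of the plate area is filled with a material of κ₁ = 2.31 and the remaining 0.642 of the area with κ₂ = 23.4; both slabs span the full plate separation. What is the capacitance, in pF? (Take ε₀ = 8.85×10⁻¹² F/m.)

C ≈ 104 pF

A = π(60.2/2 mm)² = 2.85×10⁻³ m².
Side-by-side slabs ⇒ two capacitors in parallel, each spanning the full gap.
C₁ = κ₁ε₀A₁/d = 2.31 × 8.85×10⁻¹² × 1.02×10⁻³ / 3.84×10⁻³ = 5.42×10⁻¹² F.
C₂ = κ₂ε₀A₂/d = 23.4 × 8.85×10⁻¹² × 1.83×10⁻³ / 3.84×10⁻³ = 9.85×10⁻¹¹ F.
C = C₁ + C₂ = 1.04×10⁻¹⁰ F.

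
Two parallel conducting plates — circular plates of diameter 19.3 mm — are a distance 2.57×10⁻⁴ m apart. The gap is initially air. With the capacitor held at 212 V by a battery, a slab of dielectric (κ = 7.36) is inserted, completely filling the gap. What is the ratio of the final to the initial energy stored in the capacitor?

U₂/U₁ ≈ 7.36

Battery connected ⇒ V is held fixed.
C₂ = 7.36 C₁ and U = ½CV², so U₂/U₁ = C₂/C₁ = 7.36.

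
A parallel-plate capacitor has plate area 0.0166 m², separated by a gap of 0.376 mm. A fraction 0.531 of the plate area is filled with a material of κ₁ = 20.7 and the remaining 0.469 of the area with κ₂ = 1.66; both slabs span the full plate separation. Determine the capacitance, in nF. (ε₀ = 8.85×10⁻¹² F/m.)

C ≈ 4.60 nF

Side-by-side slabs ⇒ two capacitors in parallel, each spanning the full gap.
C₁ = κ₁ε₀A₁/d = 20.7 × 8.85×10⁻¹² × 8.81×10⁻³ / 3.76×10⁻⁴ = 4.29×10⁻⁹ F.
C₂ = κ₂ε₀A₂/d = 1.66 × 8.85×10⁻¹² × 7.79×10⁻³ / 3.76×10⁻⁴ = 3.04×10⁻¹⁰ F.
C = C₁ + C₂ = 4.60×10⁻⁹ F.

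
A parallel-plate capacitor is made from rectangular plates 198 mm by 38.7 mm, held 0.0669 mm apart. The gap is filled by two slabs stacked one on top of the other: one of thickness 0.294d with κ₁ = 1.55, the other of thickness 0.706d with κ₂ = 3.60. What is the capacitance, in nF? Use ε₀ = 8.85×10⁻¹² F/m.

C ≈ 2.63 nF

A = 198 × 38.7 mm² = 7.66×10⁻³ m².
Stacked slabs ⇒ two capacitors in series, each with the full plate area.
C₁ = κ₁ε₀A/d₁ = 1.55 × 8.85×10⁻¹² × 7.66×10⁻³ / 1.97×10⁻⁵ = 5.34×10⁻⁹ F.
C₂ = κ₂ε₀A/d₂ = 3.60 × 8.85×10⁻¹² × 7.66×10⁻³ / 4.72×10⁻⁵ = 5.17×10⁻⁹ F.
C = (1/C₁ + 1/C₂)⁻¹ = 2.63×10⁻⁹ F.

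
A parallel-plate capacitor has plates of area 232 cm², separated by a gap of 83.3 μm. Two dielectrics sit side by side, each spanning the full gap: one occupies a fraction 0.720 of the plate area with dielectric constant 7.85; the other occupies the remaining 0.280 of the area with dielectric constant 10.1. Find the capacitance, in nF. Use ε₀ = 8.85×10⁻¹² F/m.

A = 232 cm² = 2.32×10⁻² m².
Side-by-side slabs ⇒ two capacitors in parallel, each spanning the full gap.
C₁ = κ₁ε₀A₁/d = 7.85 × 8.85×10⁻¹² × 1.67×10⁻² / 8.33×10⁻⁵ = 1.39×10⁻⁸ F.
C₂ = κ₂ε₀A₂/d = 10.1 × 8.85×10⁻¹² × 6.50×10⁻³ / 8.33×10⁻⁵ = 6.97×10⁻⁹ F.
C = C₁ + C₂ = 2.09×10⁻⁸ F.

C ≈ 20.9 nF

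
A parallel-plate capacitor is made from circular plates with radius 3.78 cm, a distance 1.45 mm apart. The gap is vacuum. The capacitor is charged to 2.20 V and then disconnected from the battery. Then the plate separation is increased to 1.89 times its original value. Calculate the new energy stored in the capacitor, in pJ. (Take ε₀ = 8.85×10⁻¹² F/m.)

U ≈ 125 pJ

A = π(3.78 cm)² = 4.49×10⁻³ m².
Initially C₁ = ε₀A/d = 8.85×10⁻¹² × 4.49×10⁻³ / 1.45×10⁻³ = 2.74×10⁻¹¹ F.
U₁ = 6.63×10⁻¹¹ J.
Isolated ⇒ Q is held fixed. C₂ = 0.529 C₁ and U = Q²/(2C), so U₂/U₁ = C₁/C₂ = 1.89.
U₂ = 1.89 × 6.63×10⁻¹¹ = 1.25×10⁻¹⁰ J.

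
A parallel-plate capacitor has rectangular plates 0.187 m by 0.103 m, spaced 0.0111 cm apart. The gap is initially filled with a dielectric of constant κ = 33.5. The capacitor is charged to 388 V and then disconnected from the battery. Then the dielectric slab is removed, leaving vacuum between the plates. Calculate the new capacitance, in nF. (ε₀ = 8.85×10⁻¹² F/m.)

A = 0.187 × 0.103 m² = 1.93×10⁻² m².
Initially C₁ = κε₀A/d = 33.5 × 8.85×10⁻¹² × 1.93×10⁻² / 1.11×10⁻⁴ = 5.14×10⁻⁸ F.
C = κε₀A/d scales with κ, so C₂/C₁ = 1/κ = 1/33.5 = 0.0299.
C₂ = 0.0299 × 5.14×10⁻⁸ = 1.54×10⁻⁹ F.

C ≈ 1.54 nF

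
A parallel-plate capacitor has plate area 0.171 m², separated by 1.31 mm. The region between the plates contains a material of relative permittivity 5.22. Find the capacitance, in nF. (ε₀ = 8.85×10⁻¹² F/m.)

C ≈ 6.03 nF

C = κε₀A/d = 5.22 × 8.85×10⁻¹² × 0.171 / 1.31×10⁻³ = 6.03×10⁻⁹ F.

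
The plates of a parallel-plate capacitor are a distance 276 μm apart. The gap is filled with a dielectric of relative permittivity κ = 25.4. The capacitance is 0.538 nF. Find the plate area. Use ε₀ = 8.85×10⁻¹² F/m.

A = Cd/(κε₀) = 5.38×10⁻¹⁰ × 2.76×10⁻⁴ / (25.4 × 8.85×10⁻¹²) = 6.61×10⁻⁴ m².

6.61 cm²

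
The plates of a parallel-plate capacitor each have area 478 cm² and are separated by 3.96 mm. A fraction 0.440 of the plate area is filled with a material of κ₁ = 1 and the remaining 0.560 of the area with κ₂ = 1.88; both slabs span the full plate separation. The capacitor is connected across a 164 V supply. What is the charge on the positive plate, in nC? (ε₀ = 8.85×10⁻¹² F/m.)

A = 478 cm² = 4.78×10⁻² m².
Side-by-side slabs ⇒ two capacitors in parallel, each spanning the full gap.
C₁ = κ₁ε₀A₁/d = 1.00 × 8.85×10⁻¹² × 2.10×10⁻² / 3.96×10⁻³ = 4.70×10⁻¹¹ F.
C₂ = κ₂ε₀A₂/d = 1.88 × 8.85×10⁻¹² × 2.68×10⁻² / 3.96×10⁻³ = 1.12×10⁻¹⁰ F.
C = C₁ + C₂ = 1.59×10⁻¹⁰ F.
Q = CV = 1.59×10⁻¹⁰ × 164 = 2.62×10⁻⁸ C.

26.2 nC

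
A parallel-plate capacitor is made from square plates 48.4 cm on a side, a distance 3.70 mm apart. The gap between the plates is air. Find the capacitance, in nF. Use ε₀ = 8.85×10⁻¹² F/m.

A = (48.4 cm)² = 0.234 m².
C = ε₀A/d = 8.85×10⁻¹² × 0.234 / 3.70×10⁻³ = 5.60×10⁻¹⁰ F.

C ≈ 0.560 nF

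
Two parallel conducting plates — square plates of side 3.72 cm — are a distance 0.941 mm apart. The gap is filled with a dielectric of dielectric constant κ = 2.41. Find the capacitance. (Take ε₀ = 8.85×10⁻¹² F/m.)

A = (3.72 cm)² = 1.38×10⁻³ m².
C = κε₀A/d = 2.41 × 8.85×10⁻¹² × 1.38×10⁻³ / 9.41×10⁻⁴ = 3.14×10⁻¹¹ F.

C ≈ 31.4 pF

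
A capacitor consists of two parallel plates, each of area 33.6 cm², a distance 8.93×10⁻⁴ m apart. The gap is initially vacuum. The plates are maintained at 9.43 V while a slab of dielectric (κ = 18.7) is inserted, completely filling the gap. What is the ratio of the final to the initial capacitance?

C = κε₀A/d scales with κ, so C₂/C₁ = κ = 18.7.

18.7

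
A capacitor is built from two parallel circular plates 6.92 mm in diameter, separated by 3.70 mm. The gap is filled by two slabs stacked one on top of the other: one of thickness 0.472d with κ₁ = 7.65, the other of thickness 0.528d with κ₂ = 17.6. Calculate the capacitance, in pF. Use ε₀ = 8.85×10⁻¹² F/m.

A = π(6.92/2 mm)² = 3.76×10⁻⁵ m².
Stacked slabs ⇒ two capacitors in series, each with the full plate area.
C₁ = κ₁ε₀A/d₁ = 7.65 × 8.85×10⁻¹² × 3.76×10⁻⁵ / 1.75×10⁻³ = 1.46×10⁻¹² F.
C₂ = κ₂ε₀A/d₂ = 17.6 × 8.85×10⁻¹² × 3.76×10⁻⁵ / 1.95×10⁻³ = 3.00×10⁻¹² F.
C = (1/C₁ + 1/C₂)⁻¹ = 9.81×10⁻¹³ F.

0.981 pF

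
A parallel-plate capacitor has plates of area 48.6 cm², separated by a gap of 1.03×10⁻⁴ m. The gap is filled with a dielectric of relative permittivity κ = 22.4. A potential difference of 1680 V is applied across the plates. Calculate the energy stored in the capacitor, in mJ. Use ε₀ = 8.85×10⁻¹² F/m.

A = 48.6 cm² = 4.86×10⁻³ m².
C = κε₀A/d = 22.4 × 8.85×10⁻¹² × 4.86×10⁻³ / 1.03×10⁻⁴ = 9.35×10⁻⁹ F.
U = ½CV² = ½ × 9.35×10⁻⁹ × (1680)² = 1.32×10⁻² J.

13.2 mJ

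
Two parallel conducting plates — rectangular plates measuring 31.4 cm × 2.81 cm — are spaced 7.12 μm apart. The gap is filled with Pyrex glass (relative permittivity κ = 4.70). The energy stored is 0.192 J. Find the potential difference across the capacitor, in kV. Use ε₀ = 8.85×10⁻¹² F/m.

2.73 kV

A = 31.4 × 2.81 cm² = 8.82×10⁻³ m².
C = κε₀A/d = 4.70 × 8.85×10⁻¹² × 8.82×10⁻³ / 7.12×10⁻⁶ = 5.15×10⁻⁸ F.
V = √(2U/C) = √(2 × 0.192 / 5.15×10⁻⁸) = 2.73×10³ V.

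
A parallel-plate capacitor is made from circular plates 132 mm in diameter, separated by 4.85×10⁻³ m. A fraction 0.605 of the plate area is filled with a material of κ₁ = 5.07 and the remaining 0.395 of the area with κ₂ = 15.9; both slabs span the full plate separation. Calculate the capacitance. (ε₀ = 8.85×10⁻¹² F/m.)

233 pF

A = π(132/2 mm)² = 1.37×10⁻² m².
Side-by-side slabs ⇒ two capacitors in parallel, each spanning the full gap.
C₁ = κ₁ε₀A₁/d = 5.07 × 8.85×10⁻¹² × 8.28×10⁻³ / 4.85×10⁻³ = 7.66×10⁻¹¹ F.
C₂ = κ₂ε₀A₂/d = 15.9 × 8.85×10⁻¹² × 5.41×10⁻³ / 4.85×10⁻³ = 1.57×10⁻¹⁰ F.
C = C₁ + C₂ = 2.33×10⁻¹⁰ F.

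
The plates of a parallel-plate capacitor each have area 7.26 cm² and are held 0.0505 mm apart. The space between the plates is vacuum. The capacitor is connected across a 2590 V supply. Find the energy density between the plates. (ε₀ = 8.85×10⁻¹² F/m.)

1.16×10¹⁰ μJ/m³

E = V/d = 2590 / 5.05×10⁻⁵ = 5.13×10⁷ V/m.
u = ½ε₀E² = ½ × 8.85×10⁻¹² × (5.13×10⁷)² = 1.16×10⁴ J/m³.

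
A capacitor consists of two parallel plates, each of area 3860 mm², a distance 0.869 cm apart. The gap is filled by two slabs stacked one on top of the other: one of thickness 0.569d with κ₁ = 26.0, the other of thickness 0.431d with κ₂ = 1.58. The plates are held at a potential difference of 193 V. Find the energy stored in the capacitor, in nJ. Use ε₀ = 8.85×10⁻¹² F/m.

A = 3860 mm² = 3.86×10⁻³ m².
Stacked slabs ⇒ two capacitors in series, each with the full plate area.
C₁ = κ₁ε₀A/d₁ = 26.0 × 8.85×10⁻¹² × 3.86×10⁻³ / 4.94×10⁻³ = 1.80×10⁻¹⁰ F.
C₂ = κ₂ε₀A/d₂ = 1.58 × 8.85×10⁻¹² × 3.86×10⁻³ / 3.75×10⁻³ = 1.44×10⁻¹¹ F.
C = (1/C₁ + 1/C₂)⁻¹ = 1.33×10⁻¹¹ F.
U = ½CV² = ½ × 1.33×10⁻¹¹ × (193)² = 2.48×10⁻⁷ J.

U ≈ 248 nJ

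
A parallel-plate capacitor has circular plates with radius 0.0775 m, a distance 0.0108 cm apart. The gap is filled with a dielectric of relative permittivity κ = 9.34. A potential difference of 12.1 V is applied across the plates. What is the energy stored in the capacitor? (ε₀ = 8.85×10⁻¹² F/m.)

U ≈ 1.06 μJ

A = π(0.0775 m)² = 1.89×10⁻² m².
C = κε₀A/d = 9.34 × 8.85×10⁻¹² × 1.89×10⁻² / 1.08×10⁻⁴ = 1.44×10⁻⁸ F.
U = ½CV² = ½ × 1.44×10⁻⁸ × (12.1)² = 1.06×10⁻⁶ J.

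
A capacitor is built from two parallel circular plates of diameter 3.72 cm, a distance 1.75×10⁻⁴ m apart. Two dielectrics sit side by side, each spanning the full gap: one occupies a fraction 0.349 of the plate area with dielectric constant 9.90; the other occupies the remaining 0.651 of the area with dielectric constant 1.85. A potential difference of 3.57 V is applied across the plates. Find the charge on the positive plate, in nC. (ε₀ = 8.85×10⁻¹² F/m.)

0.914 nC

A = π(3.72/2 cm)² = 1.09×10⁻³ m².
Side-by-side slabs ⇒ two capacitors in parallel, each spanning the full gap.
C₁ = κ₁ε₀A₁/d = 9.90 × 8.85×10⁻¹² × 3.79×10⁻⁴ / 1.75×10⁻⁴ = 1.90×10⁻¹⁰ F.
C₂ = κ₂ε₀A₂/d = 1.85 × 8.85×10⁻¹² × 7.08×10⁻⁴ / 1.75×10⁻⁴ = 6.62×10⁻¹¹ F.
C = C₁ + C₂ = 2.56×10⁻¹⁰ F.
Q = CV = 2.56×10⁻¹⁰ × 3.57 = 9.14×10⁻¹⁰ C.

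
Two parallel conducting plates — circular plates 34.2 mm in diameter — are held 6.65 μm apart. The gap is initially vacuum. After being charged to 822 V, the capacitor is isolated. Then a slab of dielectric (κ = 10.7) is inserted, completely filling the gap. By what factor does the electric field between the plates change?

E₂/E₁ ≈ 0.0935

Isolated ⇒ Q is held fixed.
V₂ = Q/C₂ = V₁/10.7; E = V/d, so E₂/E₁ = (V₂/V₁)(d₁/d₂) = 0.0935.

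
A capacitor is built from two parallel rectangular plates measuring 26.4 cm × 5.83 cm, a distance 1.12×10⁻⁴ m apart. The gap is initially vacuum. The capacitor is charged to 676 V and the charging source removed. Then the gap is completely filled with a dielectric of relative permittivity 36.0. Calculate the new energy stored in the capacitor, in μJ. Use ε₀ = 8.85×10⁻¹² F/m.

A = 26.4 × 5.83 cm² = 1.54×10⁻² m².
Initially C₁ = ε₀A/d = 8.85×10⁻¹² × 1.54×10⁻² / 1.12×10⁻⁴ = 1.22×10⁻⁹ F.
U₁ = 2.78×10⁻⁴ J.
Isolated ⇒ Q is held fixed. C₂ = 36.0 C₁ and U = Q²/(2C), so U₂/U₁ = C₁/C₂ = 0.0278.
U₂ = 0.0278 × 2.78×10⁻⁴ = 7.72×10⁻⁶ J.

7.72 μJ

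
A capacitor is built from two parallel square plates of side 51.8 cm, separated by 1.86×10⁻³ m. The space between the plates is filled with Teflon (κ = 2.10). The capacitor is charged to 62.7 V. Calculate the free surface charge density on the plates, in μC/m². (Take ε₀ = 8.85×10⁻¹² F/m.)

A = (51.8 cm)² = 0.268 m².
C = κε₀A/d = 2.10 × 8.85×10⁻¹² × 0.268 / 1.86×10⁻³ = 2.68×10⁻⁹ F.
σ = Q/A = CV/A = 2.68×10⁻⁹ × 62.7 / 0.268 = 6.26×10⁻⁷ C/m².

0.626 μC/m²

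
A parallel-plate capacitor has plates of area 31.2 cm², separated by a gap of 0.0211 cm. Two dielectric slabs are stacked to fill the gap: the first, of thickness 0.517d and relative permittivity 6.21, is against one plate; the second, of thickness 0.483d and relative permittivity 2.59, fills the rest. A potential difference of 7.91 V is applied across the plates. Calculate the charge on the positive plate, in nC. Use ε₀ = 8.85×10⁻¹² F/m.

Q ≈ 3.84 nC

A = 31.2 cm² = 3.12×10⁻³ m².
Stacked slabs ⇒ two capacitors in series, each with the full plate area.
C₁ = κ₁ε₀A/d₁ = 6.21 × 8.85×10⁻¹² × 3.12×10⁻³ / 1.09×10⁻⁴ = 1.57×10⁻⁹ F.
C₂ = κ₂ε₀A/d₂ = 2.59 × 8.85×10⁻¹² × 3.12×10⁻³ / 1.02×10⁻⁴ = 7.02×10⁻¹⁰ F.
C = (1/C₁ + 1/C₂)⁻¹ = 4.85×10⁻¹⁰ F.
Q = CV = 4.85×10⁻¹⁰ × 7.91 = 3.84×10⁻⁹ C.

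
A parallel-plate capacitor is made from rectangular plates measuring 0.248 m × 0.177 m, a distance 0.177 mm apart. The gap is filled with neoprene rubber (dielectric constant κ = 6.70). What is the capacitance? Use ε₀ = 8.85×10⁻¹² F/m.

A = 0.248 × 0.177 m² = 4.39×10⁻² m².
C = κε₀A/d = 6.70 × 8.85×10⁻¹² × 4.39×10⁻² / 1.77×10⁻⁴ = 1.47×10⁻⁸ F.

14.7 nF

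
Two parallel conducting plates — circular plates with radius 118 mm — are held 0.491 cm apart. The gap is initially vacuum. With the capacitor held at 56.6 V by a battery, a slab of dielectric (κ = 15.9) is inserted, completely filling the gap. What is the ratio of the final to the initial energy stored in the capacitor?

U₂/U₁ ≈ 15.9

Battery connected ⇒ V is held fixed.
C₂ = 15.9 C₁ and U = ½CV², so U₂/U₁ = C₂/C₁ = 15.9.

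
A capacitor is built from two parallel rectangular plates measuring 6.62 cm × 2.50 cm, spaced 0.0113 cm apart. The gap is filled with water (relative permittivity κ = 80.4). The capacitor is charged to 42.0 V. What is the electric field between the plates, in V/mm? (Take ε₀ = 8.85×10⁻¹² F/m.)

E = V/d = 42.0 / 1.13×10⁻⁴ = 3.72×10⁵ V/m.

E ≈ 372 V/mm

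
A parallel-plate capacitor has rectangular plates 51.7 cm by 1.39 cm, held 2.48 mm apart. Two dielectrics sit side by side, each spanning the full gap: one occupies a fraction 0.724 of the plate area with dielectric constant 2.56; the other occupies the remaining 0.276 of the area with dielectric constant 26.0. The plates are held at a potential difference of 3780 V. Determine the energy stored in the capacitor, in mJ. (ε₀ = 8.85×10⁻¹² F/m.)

A = 51.7 × 1.39 cm² = 7.19×10⁻³ m².
Side-by-side slabs ⇒ two capacitors in parallel, each spanning the full gap.
C₁ = κ₁ε₀A₁/d = 2.56 × 8.85×10⁻¹² × 5.20×10⁻³ / 2.48×10⁻³ = 4.75×10⁻¹¹ F.
C₂ = κ₂ε₀A₂/d = 26.0 × 8.85×10⁻¹² × 1.98×10⁻³ / 2.48×10⁻³ = 1.84×10⁻¹⁰ F.
C = C₁ + C₂ = 2.32×10⁻¹⁰ F.
U = ½CV² = ½ × 2.32×10⁻¹⁰ × (3780)² = 1.65×10⁻³ J.

U ≈ 1.65 mJ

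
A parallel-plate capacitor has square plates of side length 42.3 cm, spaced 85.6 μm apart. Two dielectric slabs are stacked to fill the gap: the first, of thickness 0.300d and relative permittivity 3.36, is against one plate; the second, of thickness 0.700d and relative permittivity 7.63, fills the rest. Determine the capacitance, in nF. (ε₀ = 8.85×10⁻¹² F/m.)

102 nF

A = (42.3 cm)² = 0.179 m².
Stacked slabs ⇒ two capacitors in series, each with the full plate area.
C₁ = κ₁ε₀A/d₁ = 3.36 × 8.85×10⁻¹² × 0.179 / 2.57×10⁻⁵ = 2.07×10⁻⁷ F.
C₂ = κ₂ε₀A/d₂ = 7.63 × 8.85×10⁻¹² × 0.179 / 5.99×10⁻⁵ = 2.02×10⁻⁷ F.
C = (1/C₁ + 1/C₂)⁻¹ = 1.02×10⁻⁷ F.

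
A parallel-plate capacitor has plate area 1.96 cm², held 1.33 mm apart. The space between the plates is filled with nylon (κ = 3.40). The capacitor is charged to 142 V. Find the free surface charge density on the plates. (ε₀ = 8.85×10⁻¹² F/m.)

σ ≈ 3.21 μC/m²

A = 1.96 cm² = 1.96×10⁻⁴ m².
C = κε₀A/d = 3.40 × 8.85×10⁻¹² × 1.96×10⁻⁴ / 1.33×10⁻³ = 4.43×10⁻¹² F.
σ = Q/A = CV/A = 4.43×10⁻¹² × 142 / 1.96×10⁻⁴ = 3.21×10⁻⁶ C/m².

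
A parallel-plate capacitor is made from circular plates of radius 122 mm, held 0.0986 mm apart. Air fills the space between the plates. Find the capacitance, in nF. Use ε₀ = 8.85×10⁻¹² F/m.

C ≈ 4.20 nF

A = π(122 mm)² = 4.68×10⁻² m².
C = ε₀A/d = 8.85×10⁻¹² × 4.68×10⁻² / 9.86×10⁻⁵ = 4.20×10⁻⁹ F.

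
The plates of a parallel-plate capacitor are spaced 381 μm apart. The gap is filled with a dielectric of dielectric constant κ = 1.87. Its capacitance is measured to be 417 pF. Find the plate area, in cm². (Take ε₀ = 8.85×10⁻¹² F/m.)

A = Cd/(κε₀) = 4.17×10⁻¹⁰ × 3.81×10⁻⁴ / (1.87 × 8.85×10⁻¹²) = 9.60×10⁻³ m².

A ≈ 96.0 cm²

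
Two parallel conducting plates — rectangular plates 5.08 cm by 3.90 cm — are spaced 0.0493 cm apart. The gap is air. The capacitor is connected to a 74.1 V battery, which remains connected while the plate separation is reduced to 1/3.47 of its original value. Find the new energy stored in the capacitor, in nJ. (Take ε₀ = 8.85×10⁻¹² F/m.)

U ≈ 339 nJ

A = 5.08 × 3.90 cm² = 1.98×10⁻³ m².
Initially C₁ = ε₀A/d = 8.85×10⁻¹² × 1.98×10⁻³ / 4.93×10⁻⁴ = 3.56×10⁻¹¹ F.
U₁ = 9.76×10⁻⁸ J.
Battery connected ⇒ V is held fixed. C₂ = 3.47 C₁ and U = ½CV², so U₂/U₁ = C₂/C₁ = 3.47.
U₂ = 3.47 × 9.76×10⁻⁸ = 3.39×10⁻⁷ J.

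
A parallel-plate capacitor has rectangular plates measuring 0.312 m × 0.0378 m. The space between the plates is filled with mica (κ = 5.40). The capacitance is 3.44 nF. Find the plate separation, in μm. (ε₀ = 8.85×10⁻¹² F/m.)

A = 0.312 × 0.0378 m² = 1.18×10⁻² m².
d = κε₀A/C = 5.40 × 8.85×10⁻¹² × 1.18×10⁻² / 3.44×10⁻⁹ = 1.64×10⁻⁴ m.

d ≈ 164 μm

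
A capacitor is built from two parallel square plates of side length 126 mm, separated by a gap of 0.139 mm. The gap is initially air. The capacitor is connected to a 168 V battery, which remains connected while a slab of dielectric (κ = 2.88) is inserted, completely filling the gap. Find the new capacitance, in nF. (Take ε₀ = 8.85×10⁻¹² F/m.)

C ≈ 2.91 nF

A = (126 mm)² = 1.59×10⁻² m².
Initially C₁ = ε₀A/d = 8.85×10⁻¹² × 1.59×10⁻² / 1.39×10⁻⁴ = 1.01×10⁻⁹ F.
C = κε₀A/d scales with κ, so C₂/C₁ = κ = 2.88.
C₂ = 2.88 × 1.01×10⁻⁹ = 2.91×10⁻⁹ F.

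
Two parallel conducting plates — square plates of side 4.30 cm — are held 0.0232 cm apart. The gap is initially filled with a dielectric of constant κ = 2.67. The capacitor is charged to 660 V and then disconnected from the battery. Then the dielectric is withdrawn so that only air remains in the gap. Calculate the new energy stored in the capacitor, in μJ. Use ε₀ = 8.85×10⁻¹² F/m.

A = (4.30 cm)² = 1.85×10⁻³ m².
Initially C₁ = κε₀A/d = 2.67 × 8.85×10⁻¹² × 1.85×10⁻³ / 2.32×10⁻⁴ = 1.88×10⁻¹⁰ F.
U₁ = 4.10×10⁻⁵ J.
Isolated ⇒ Q is held fixed. C₂ = 0.375 C₁ and U = Q²/(2C), so U₂/U₁ = C₁/C₂ = 2.67.
U₂ = 2.67 × 4.10×10⁻⁵ = 1.10×10⁻⁴ J.

110 μJ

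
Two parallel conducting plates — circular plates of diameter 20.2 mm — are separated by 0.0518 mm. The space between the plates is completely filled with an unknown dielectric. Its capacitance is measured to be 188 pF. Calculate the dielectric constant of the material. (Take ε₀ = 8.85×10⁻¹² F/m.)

3.43

A = π(20.2/2 mm)² = 3.20×10⁻⁴ m².
κ = Cd/(ε₀A) = 1.88×10⁻¹⁰ × 5.18×10⁻⁵ / (8.85×10⁻¹² × 3.20×10⁻⁴) = 3.43.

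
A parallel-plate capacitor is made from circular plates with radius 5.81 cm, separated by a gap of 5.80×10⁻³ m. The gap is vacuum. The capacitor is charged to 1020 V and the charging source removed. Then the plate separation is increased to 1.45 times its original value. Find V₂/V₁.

Isolated ⇒ Q is held fixed.
C₂ = 0.690 C₁ and V = Q/C, so V₂/V₁ = C₁/C₂ = 1.45.

V₂/V₁ ≈ 1.45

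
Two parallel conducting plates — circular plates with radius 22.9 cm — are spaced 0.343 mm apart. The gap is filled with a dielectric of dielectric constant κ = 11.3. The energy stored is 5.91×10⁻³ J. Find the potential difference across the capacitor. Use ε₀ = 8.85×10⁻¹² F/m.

V ≈ 496 V

A = π(22.9 cm)² = 0.165 m².
C = κε₀A/d = 11.3 × 8.85×10⁻¹² × 0.165 / 3.43×10⁻⁴ = 4.80×10⁻⁸ F.
V = √(2U/C) = √(2 × 5.91×10⁻³ / 4.80×10⁻⁸) = 4.96×10² V.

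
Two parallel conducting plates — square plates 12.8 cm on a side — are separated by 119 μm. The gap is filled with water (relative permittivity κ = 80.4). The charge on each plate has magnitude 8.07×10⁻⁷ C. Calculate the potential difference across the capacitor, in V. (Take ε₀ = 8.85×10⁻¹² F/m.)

A = (12.8 cm)² = 1.64×10⁻² m².
C = κε₀A/d = 80.4 × 8.85×10⁻¹² × 1.64×10⁻² / 1.19×10⁻⁴ = 9.80×10⁻⁸ F.
V = Q/C = 8.07×10⁻⁷ / 9.80×10⁻⁸ = 8.24 V.

V ≈ 8.24 V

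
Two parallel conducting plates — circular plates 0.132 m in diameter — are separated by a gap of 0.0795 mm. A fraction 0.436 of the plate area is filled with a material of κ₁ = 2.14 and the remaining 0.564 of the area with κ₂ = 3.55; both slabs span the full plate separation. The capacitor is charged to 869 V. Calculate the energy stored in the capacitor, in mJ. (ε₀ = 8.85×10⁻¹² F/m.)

U ≈ 1.69 mJ

A = π(0.132/2 m)² = 1.37×10⁻² m².
Side-by-side slabs ⇒ two capacitors in parallel, each spanning the full gap.
C₁ = κ₁ε₀A₁/d = 2.14 × 8.85×10⁻¹² × 5.97×10⁻³ / 7.95×10⁻⁵ = 1.42×10⁻⁹ F.
C₂ = κ₂ε₀A₂/d = 3.55 × 8.85×10⁻¹² × 7.72×10⁻³ / 7.95×10⁻⁵ = 3.05×10⁻⁹ F.
C = C₁ + C₂ = 4.47×10⁻⁹ F.
U = ½CV² = ½ × 4.47×10⁻⁹ × (869)² = 1.69×10⁻³ J.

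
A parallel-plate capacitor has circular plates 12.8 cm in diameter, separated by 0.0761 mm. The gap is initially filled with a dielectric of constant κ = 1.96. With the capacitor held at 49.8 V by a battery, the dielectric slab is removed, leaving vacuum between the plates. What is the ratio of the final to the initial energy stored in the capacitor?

U₂/U₁ ≈ 0.510

Battery connected ⇒ V is held fixed.
C₂ = 0.510 C₁ and U = ½CV², so U₂/U₁ = C₂/C₁ = 0.510.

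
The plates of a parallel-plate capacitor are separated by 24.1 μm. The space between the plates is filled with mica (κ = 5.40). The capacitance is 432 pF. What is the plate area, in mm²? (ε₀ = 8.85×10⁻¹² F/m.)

A = Cd/(κε₀) = 4.32×10⁻¹⁰ × 2.41×10⁻⁵ / (5.40 × 8.85×10⁻¹²) = 2.18×10⁻⁴ m².

A ≈ 218 mm²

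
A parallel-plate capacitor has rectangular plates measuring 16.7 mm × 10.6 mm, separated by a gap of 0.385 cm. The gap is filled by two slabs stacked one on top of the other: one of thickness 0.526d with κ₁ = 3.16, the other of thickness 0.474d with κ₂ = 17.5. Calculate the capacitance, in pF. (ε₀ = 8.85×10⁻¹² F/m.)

C ≈ 2.10 pF

A = 16.7 × 10.6 mm² = 1.77×10⁻⁴ m².
Stacked slabs ⇒ two capacitors in series, each with the full plate area.
C₁ = κ₁ε₀A/d₁ = 3.16 × 8.85×10⁻¹² × 1.77×10⁻⁴ / 2.03×10⁻³ = 2.44×10⁻¹² F.
C₂ = κ₂ε₀A/d₂ = 17.5 × 8.85×10⁻¹² × 1.77×10⁻⁴ / 1.82×10⁻³ = 1.50×10⁻¹¹ F.
C = (1/C₁ + 1/C₂)⁻¹ = 2.10×10⁻¹² F.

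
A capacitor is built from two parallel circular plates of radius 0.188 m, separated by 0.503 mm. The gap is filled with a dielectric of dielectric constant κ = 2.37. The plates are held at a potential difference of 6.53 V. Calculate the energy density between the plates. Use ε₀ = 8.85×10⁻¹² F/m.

E = V/d = 6.53 / 5.03×10⁻⁴ = 1.30×10⁴ V/m.
u = ½κε₀E² = ½ × 2.37 × 8.85×10⁻¹² × (1.30×10⁴)² = 1.77×10⁻³ J/m³.

1.77 mJ/m³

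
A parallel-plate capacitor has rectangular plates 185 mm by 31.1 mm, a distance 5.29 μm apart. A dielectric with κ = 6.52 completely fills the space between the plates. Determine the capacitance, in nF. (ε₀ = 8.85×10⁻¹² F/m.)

A = 185 × 31.1 mm² = 5.75×10⁻³ m².
C = κε₀A/d = 6.52 × 8.85×10⁻¹² × 5.75×10⁻³ / 5.29×10⁻⁶ = 6.28×10⁻⁸ F.

C ≈ 62.8 nF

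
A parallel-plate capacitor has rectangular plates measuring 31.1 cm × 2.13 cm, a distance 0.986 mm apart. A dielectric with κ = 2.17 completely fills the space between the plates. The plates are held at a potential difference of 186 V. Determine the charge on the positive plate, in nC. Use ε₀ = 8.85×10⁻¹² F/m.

24.0 nC

A = 31.1 × 2.13 cm² = 6.62×10⁻³ m².
C = κε₀A/d = 2.17 × 8.85×10⁻¹² × 6.62×10⁻³ / 9.86×10⁻⁴ = 1.29×10⁻¹⁰ F.
Q = CV = 1.29×10⁻¹⁰ × 186 = 2.40×10⁻⁸ C.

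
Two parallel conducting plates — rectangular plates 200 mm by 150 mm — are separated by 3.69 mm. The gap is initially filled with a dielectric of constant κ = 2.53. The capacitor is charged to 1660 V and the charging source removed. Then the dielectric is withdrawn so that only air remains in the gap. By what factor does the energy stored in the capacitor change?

2.53

Isolated ⇒ Q is held fixed.
C₂ = 0.395 C₁ and U = Q²/(2C), so U₂/U₁ = C₁/C₂ = 2.53.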